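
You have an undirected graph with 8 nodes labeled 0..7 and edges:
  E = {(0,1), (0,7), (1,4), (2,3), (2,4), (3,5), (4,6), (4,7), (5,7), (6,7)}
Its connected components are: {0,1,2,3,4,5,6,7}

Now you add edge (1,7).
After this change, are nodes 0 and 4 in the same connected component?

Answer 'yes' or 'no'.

Initial components: {0,1,2,3,4,5,6,7}
Adding edge (1,7): both already in same component {0,1,2,3,4,5,6,7}. No change.
New components: {0,1,2,3,4,5,6,7}
Are 0 and 4 in the same component? yes

Answer: yes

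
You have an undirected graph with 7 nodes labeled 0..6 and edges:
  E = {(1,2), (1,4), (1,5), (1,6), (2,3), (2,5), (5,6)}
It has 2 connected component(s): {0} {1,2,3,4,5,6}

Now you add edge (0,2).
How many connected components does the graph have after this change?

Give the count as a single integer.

Answer: 1

Derivation:
Initial component count: 2
Add (0,2): merges two components. Count decreases: 2 -> 1.
New component count: 1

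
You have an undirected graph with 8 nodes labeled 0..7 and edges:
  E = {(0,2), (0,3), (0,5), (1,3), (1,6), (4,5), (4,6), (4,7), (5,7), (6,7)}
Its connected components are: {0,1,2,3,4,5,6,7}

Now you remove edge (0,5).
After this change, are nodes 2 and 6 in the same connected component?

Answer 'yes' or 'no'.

Answer: yes

Derivation:
Initial components: {0,1,2,3,4,5,6,7}
Removing edge (0,5): not a bridge — component count unchanged at 1.
New components: {0,1,2,3,4,5,6,7}
Are 2 and 6 in the same component? yes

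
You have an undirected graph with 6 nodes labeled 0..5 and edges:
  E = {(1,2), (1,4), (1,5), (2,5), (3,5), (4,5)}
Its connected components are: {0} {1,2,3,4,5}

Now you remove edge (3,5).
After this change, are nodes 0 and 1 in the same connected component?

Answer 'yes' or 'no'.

Answer: no

Derivation:
Initial components: {0} {1,2,3,4,5}
Removing edge (3,5): it was a bridge — component count 2 -> 3.
New components: {0} {1,2,4,5} {3}
Are 0 and 1 in the same component? no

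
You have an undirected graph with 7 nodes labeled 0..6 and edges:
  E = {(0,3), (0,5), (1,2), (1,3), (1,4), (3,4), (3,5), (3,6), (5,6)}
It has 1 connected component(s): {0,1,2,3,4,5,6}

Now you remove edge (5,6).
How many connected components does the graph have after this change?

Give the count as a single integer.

Answer: 1

Derivation:
Initial component count: 1
Remove (5,6): not a bridge. Count unchanged: 1.
  After removal, components: {0,1,2,3,4,5,6}
New component count: 1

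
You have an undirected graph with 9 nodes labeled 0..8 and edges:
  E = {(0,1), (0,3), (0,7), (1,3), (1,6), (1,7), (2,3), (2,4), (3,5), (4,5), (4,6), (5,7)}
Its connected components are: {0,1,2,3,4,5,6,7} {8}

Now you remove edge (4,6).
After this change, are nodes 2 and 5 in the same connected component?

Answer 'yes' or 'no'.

Answer: yes

Derivation:
Initial components: {0,1,2,3,4,5,6,7} {8}
Removing edge (4,6): not a bridge — component count unchanged at 2.
New components: {0,1,2,3,4,5,6,7} {8}
Are 2 and 5 in the same component? yes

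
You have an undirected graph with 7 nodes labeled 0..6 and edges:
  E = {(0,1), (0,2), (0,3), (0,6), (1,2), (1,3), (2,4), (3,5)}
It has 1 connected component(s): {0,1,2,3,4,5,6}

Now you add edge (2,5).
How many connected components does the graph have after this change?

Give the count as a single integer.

Initial component count: 1
Add (2,5): endpoints already in same component. Count unchanged: 1.
New component count: 1

Answer: 1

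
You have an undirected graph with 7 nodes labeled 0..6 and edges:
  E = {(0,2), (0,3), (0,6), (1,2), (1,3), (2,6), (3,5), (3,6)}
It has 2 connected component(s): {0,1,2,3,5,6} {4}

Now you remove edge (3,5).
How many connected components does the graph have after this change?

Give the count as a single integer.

Answer: 3

Derivation:
Initial component count: 2
Remove (3,5): it was a bridge. Count increases: 2 -> 3.
  After removal, components: {0,1,2,3,6} {4} {5}
New component count: 3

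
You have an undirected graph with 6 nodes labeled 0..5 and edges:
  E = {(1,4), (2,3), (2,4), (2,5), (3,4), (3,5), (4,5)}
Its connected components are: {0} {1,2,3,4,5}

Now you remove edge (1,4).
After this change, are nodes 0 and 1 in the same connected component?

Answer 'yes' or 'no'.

Initial components: {0} {1,2,3,4,5}
Removing edge (1,4): it was a bridge — component count 2 -> 3.
New components: {0} {1} {2,3,4,5}
Are 0 and 1 in the same component? no

Answer: no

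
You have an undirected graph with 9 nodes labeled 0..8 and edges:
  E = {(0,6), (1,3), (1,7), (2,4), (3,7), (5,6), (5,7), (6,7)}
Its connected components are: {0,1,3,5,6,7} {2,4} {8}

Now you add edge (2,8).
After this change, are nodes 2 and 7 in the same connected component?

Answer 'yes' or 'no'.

Initial components: {0,1,3,5,6,7} {2,4} {8}
Adding edge (2,8): merges {2,4} and {8}.
New components: {0,1,3,5,6,7} {2,4,8}
Are 2 and 7 in the same component? no

Answer: no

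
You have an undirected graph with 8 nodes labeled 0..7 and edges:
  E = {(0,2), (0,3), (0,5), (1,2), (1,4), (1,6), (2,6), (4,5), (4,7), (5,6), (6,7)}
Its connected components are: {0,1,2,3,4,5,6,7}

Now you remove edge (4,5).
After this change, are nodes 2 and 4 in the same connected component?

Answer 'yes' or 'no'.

Answer: yes

Derivation:
Initial components: {0,1,2,3,4,5,6,7}
Removing edge (4,5): not a bridge — component count unchanged at 1.
New components: {0,1,2,3,4,5,6,7}
Are 2 and 4 in the same component? yes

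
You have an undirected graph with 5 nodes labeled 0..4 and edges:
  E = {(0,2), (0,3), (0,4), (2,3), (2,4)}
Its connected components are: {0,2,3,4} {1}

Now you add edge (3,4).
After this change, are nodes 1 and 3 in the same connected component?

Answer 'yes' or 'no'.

Answer: no

Derivation:
Initial components: {0,2,3,4} {1}
Adding edge (3,4): both already in same component {0,2,3,4}. No change.
New components: {0,2,3,4} {1}
Are 1 and 3 in the same component? no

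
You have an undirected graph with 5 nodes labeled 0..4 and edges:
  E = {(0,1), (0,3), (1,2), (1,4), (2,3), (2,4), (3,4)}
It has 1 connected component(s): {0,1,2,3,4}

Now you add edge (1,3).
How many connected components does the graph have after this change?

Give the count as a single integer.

Answer: 1

Derivation:
Initial component count: 1
Add (1,3): endpoints already in same component. Count unchanged: 1.
New component count: 1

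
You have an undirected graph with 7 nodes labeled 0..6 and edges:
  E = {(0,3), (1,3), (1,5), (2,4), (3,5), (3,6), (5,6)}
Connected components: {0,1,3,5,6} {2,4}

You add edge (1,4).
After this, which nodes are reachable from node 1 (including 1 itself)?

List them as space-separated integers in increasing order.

Answer: 0 1 2 3 4 5 6

Derivation:
Before: nodes reachable from 1: {0,1,3,5,6}
Adding (1,4): merges 1's component with another. Reachability grows.
After: nodes reachable from 1: {0,1,2,3,4,5,6}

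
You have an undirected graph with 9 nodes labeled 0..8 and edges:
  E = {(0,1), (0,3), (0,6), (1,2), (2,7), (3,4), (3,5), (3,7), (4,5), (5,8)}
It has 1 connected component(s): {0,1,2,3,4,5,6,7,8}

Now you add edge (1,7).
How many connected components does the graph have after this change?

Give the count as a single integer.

Initial component count: 1
Add (1,7): endpoints already in same component. Count unchanged: 1.
New component count: 1

Answer: 1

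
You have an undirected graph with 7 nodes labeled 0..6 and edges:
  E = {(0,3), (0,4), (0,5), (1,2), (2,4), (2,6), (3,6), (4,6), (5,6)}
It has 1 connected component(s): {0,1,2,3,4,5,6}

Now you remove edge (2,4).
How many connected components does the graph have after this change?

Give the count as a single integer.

Answer: 1

Derivation:
Initial component count: 1
Remove (2,4): not a bridge. Count unchanged: 1.
  After removal, components: {0,1,2,3,4,5,6}
New component count: 1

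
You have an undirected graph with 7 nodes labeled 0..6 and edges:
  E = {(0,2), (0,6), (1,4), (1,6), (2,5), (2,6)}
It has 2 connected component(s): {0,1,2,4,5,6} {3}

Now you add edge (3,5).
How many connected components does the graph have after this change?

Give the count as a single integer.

Initial component count: 2
Add (3,5): merges two components. Count decreases: 2 -> 1.
New component count: 1

Answer: 1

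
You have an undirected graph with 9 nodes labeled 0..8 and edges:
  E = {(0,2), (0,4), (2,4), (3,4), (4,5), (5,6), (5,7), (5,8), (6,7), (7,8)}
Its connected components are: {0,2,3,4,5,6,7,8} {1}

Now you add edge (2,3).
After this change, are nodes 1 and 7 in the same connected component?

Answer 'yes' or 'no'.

Initial components: {0,2,3,4,5,6,7,8} {1}
Adding edge (2,3): both already in same component {0,2,3,4,5,6,7,8}. No change.
New components: {0,2,3,4,5,6,7,8} {1}
Are 1 and 7 in the same component? no

Answer: no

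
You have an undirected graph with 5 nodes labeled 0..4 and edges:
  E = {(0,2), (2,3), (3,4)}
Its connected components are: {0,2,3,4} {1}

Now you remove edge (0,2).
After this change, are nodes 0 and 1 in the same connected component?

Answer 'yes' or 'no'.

Initial components: {0,2,3,4} {1}
Removing edge (0,2): it was a bridge — component count 2 -> 3.
New components: {0} {1} {2,3,4}
Are 0 and 1 in the same component? no

Answer: no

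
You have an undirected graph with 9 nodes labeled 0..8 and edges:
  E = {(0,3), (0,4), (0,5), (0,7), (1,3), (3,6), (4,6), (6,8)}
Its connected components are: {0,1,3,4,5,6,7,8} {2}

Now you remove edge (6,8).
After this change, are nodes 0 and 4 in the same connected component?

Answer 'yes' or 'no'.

Initial components: {0,1,3,4,5,6,7,8} {2}
Removing edge (6,8): it was a bridge — component count 2 -> 3.
New components: {0,1,3,4,5,6,7} {2} {8}
Are 0 and 4 in the same component? yes

Answer: yes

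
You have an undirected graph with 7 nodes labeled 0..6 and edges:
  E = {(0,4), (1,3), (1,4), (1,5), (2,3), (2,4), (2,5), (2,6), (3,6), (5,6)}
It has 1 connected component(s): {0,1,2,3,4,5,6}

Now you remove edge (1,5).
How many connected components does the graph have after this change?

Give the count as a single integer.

Initial component count: 1
Remove (1,5): not a bridge. Count unchanged: 1.
  After removal, components: {0,1,2,3,4,5,6}
New component count: 1

Answer: 1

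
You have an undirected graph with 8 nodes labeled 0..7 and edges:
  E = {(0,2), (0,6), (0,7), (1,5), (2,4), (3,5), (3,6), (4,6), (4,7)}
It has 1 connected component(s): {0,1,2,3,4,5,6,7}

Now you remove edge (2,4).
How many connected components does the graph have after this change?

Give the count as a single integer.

Answer: 1

Derivation:
Initial component count: 1
Remove (2,4): not a bridge. Count unchanged: 1.
  After removal, components: {0,1,2,3,4,5,6,7}
New component count: 1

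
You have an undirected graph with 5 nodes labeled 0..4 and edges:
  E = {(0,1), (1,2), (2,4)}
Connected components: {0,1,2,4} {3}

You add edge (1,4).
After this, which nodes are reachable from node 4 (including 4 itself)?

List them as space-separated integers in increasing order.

Answer: 0 1 2 4

Derivation:
Before: nodes reachable from 4: {0,1,2,4}
Adding (1,4): both endpoints already in same component. Reachability from 4 unchanged.
After: nodes reachable from 4: {0,1,2,4}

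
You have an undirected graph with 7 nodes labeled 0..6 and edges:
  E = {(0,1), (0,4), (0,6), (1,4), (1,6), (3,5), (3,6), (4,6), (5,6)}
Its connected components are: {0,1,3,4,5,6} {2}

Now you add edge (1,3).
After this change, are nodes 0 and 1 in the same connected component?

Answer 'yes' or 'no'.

Answer: yes

Derivation:
Initial components: {0,1,3,4,5,6} {2}
Adding edge (1,3): both already in same component {0,1,3,4,5,6}. No change.
New components: {0,1,3,4,5,6} {2}
Are 0 and 1 in the same component? yes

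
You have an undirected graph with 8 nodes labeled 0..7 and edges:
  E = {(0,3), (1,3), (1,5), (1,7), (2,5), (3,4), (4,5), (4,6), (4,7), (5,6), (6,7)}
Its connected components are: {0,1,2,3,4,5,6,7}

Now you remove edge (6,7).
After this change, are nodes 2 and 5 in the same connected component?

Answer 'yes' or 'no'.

Answer: yes

Derivation:
Initial components: {0,1,2,3,4,5,6,7}
Removing edge (6,7): not a bridge — component count unchanged at 1.
New components: {0,1,2,3,4,5,6,7}
Are 2 and 5 in the same component? yes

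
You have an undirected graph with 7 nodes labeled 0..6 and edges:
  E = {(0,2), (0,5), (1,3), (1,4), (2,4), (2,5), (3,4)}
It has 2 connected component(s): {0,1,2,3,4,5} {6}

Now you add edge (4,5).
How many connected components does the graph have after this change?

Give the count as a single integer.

Answer: 2

Derivation:
Initial component count: 2
Add (4,5): endpoints already in same component. Count unchanged: 2.
New component count: 2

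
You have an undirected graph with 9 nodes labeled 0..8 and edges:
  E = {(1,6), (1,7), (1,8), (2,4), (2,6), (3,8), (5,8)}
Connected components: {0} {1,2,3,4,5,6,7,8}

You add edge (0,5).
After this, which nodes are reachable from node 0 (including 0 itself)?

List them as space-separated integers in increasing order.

Before: nodes reachable from 0: {0}
Adding (0,5): merges 0's component with another. Reachability grows.
After: nodes reachable from 0: {0,1,2,3,4,5,6,7,8}

Answer: 0 1 2 3 4 5 6 7 8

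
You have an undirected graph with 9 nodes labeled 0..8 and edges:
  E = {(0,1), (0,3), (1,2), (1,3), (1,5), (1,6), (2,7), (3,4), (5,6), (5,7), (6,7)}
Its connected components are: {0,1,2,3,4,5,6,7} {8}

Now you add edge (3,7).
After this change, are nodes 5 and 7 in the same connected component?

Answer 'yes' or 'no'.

Answer: yes

Derivation:
Initial components: {0,1,2,3,4,5,6,7} {8}
Adding edge (3,7): both already in same component {0,1,2,3,4,5,6,7}. No change.
New components: {0,1,2,3,4,5,6,7} {8}
Are 5 and 7 in the same component? yes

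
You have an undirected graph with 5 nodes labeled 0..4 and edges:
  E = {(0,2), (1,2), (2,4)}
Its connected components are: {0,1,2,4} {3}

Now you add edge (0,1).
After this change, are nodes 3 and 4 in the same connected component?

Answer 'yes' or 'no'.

Initial components: {0,1,2,4} {3}
Adding edge (0,1): both already in same component {0,1,2,4}. No change.
New components: {0,1,2,4} {3}
Are 3 and 4 in the same component? no

Answer: no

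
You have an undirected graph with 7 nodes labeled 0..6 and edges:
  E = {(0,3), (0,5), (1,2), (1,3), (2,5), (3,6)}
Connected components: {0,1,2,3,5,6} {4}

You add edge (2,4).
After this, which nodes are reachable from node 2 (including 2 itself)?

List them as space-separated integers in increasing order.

Before: nodes reachable from 2: {0,1,2,3,5,6}
Adding (2,4): merges 2's component with another. Reachability grows.
After: nodes reachable from 2: {0,1,2,3,4,5,6}

Answer: 0 1 2 3 4 5 6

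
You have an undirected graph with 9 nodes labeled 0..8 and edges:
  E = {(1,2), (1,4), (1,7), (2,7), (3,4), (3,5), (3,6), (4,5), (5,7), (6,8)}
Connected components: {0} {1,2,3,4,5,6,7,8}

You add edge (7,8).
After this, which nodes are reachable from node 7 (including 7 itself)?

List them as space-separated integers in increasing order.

Before: nodes reachable from 7: {1,2,3,4,5,6,7,8}
Adding (7,8): both endpoints already in same component. Reachability from 7 unchanged.
After: nodes reachable from 7: {1,2,3,4,5,6,7,8}

Answer: 1 2 3 4 5 6 7 8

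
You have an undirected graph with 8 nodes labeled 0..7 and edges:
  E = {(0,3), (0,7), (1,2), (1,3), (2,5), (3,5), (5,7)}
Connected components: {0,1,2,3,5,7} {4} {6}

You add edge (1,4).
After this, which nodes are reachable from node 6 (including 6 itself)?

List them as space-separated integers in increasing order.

Answer: 6

Derivation:
Before: nodes reachable from 6: {6}
Adding (1,4): merges two components, but neither contains 6. Reachability from 6 unchanged.
After: nodes reachable from 6: {6}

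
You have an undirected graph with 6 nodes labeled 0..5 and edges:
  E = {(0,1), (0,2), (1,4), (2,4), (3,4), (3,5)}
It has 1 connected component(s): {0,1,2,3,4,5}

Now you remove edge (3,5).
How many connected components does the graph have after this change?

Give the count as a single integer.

Answer: 2

Derivation:
Initial component count: 1
Remove (3,5): it was a bridge. Count increases: 1 -> 2.
  After removal, components: {0,1,2,3,4} {5}
New component count: 2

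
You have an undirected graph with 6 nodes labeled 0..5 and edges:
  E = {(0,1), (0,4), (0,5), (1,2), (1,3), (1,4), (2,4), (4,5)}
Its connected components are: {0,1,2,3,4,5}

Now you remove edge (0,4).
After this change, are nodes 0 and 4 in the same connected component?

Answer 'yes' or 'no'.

Answer: yes

Derivation:
Initial components: {0,1,2,3,4,5}
Removing edge (0,4): not a bridge — component count unchanged at 1.
New components: {0,1,2,3,4,5}
Are 0 and 4 in the same component? yes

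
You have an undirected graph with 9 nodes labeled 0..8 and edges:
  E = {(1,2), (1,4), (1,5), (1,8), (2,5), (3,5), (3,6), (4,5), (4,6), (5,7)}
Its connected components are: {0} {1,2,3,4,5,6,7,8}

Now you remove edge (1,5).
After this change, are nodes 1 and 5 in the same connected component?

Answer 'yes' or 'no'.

Answer: yes

Derivation:
Initial components: {0} {1,2,3,4,5,6,7,8}
Removing edge (1,5): not a bridge — component count unchanged at 2.
New components: {0} {1,2,3,4,5,6,7,8}
Are 1 and 5 in the same component? yes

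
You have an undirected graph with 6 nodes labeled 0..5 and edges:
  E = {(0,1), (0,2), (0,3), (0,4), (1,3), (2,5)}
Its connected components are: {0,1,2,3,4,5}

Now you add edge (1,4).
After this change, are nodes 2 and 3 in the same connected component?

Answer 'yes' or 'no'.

Initial components: {0,1,2,3,4,5}
Adding edge (1,4): both already in same component {0,1,2,3,4,5}. No change.
New components: {0,1,2,3,4,5}
Are 2 and 3 in the same component? yes

Answer: yes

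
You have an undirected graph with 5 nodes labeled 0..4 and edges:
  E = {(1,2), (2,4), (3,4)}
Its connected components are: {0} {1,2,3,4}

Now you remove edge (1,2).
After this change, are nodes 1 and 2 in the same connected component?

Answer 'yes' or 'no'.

Answer: no

Derivation:
Initial components: {0} {1,2,3,4}
Removing edge (1,2): it was a bridge — component count 2 -> 3.
New components: {0} {1} {2,3,4}
Are 1 and 2 in the same component? no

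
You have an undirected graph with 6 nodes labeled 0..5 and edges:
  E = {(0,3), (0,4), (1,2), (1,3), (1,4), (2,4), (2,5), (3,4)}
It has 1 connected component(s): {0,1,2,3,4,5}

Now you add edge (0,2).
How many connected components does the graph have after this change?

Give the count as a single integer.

Answer: 1

Derivation:
Initial component count: 1
Add (0,2): endpoints already in same component. Count unchanged: 1.
New component count: 1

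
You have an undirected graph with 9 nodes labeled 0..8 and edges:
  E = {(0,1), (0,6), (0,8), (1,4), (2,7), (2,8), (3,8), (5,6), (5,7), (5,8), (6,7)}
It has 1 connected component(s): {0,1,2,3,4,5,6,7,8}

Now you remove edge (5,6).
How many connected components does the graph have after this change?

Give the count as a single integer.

Initial component count: 1
Remove (5,6): not a bridge. Count unchanged: 1.
  After removal, components: {0,1,2,3,4,5,6,7,8}
New component count: 1

Answer: 1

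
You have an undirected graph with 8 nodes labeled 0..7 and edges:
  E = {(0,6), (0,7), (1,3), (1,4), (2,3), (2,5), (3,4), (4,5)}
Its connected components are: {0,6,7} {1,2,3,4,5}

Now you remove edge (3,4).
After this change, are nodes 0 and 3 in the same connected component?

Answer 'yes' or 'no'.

Initial components: {0,6,7} {1,2,3,4,5}
Removing edge (3,4): not a bridge — component count unchanged at 2.
New components: {0,6,7} {1,2,3,4,5}
Are 0 and 3 in the same component? no

Answer: no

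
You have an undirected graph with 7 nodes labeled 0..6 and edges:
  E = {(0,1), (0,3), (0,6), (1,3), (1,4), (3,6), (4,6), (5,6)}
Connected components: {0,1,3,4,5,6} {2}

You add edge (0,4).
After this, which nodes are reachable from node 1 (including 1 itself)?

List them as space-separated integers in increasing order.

Answer: 0 1 3 4 5 6

Derivation:
Before: nodes reachable from 1: {0,1,3,4,5,6}
Adding (0,4): both endpoints already in same component. Reachability from 1 unchanged.
After: nodes reachable from 1: {0,1,3,4,5,6}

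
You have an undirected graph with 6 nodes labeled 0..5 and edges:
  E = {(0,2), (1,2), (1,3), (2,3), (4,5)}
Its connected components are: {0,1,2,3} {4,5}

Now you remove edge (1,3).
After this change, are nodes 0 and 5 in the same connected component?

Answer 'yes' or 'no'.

Answer: no

Derivation:
Initial components: {0,1,2,3} {4,5}
Removing edge (1,3): not a bridge — component count unchanged at 2.
New components: {0,1,2,3} {4,5}
Are 0 and 5 in the same component? no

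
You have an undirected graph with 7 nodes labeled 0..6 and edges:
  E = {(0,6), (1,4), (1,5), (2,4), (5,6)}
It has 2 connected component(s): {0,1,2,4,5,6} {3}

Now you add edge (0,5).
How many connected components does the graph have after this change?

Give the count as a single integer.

Initial component count: 2
Add (0,5): endpoints already in same component. Count unchanged: 2.
New component count: 2

Answer: 2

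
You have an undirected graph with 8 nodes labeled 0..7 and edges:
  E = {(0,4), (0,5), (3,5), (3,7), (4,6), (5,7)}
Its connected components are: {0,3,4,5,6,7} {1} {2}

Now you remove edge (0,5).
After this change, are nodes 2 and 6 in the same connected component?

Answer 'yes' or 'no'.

Initial components: {0,3,4,5,6,7} {1} {2}
Removing edge (0,5): it was a bridge — component count 3 -> 4.
New components: {0,4,6} {1} {2} {3,5,7}
Are 2 and 6 in the same component? no

Answer: no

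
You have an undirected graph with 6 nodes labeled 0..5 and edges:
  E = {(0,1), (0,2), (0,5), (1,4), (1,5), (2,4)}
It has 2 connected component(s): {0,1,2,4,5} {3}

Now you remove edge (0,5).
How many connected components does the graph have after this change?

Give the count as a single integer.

Initial component count: 2
Remove (0,5): not a bridge. Count unchanged: 2.
  After removal, components: {0,1,2,4,5} {3}
New component count: 2

Answer: 2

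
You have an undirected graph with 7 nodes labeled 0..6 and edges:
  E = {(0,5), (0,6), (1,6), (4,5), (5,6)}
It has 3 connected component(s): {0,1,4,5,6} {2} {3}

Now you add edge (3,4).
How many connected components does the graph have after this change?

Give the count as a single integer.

Initial component count: 3
Add (3,4): merges two components. Count decreases: 3 -> 2.
New component count: 2

Answer: 2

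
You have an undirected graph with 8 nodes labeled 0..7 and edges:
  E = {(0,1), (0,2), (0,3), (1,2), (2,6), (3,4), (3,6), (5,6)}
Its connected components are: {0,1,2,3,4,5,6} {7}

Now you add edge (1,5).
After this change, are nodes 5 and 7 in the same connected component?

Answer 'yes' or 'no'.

Initial components: {0,1,2,3,4,5,6} {7}
Adding edge (1,5): both already in same component {0,1,2,3,4,5,6}. No change.
New components: {0,1,2,3,4,5,6} {7}
Are 5 and 7 in the same component? no

Answer: no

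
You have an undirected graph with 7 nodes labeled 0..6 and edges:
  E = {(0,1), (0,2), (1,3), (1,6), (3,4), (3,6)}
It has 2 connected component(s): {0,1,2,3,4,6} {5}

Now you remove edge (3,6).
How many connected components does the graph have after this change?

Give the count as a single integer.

Answer: 2

Derivation:
Initial component count: 2
Remove (3,6): not a bridge. Count unchanged: 2.
  After removal, components: {0,1,2,3,4,6} {5}
New component count: 2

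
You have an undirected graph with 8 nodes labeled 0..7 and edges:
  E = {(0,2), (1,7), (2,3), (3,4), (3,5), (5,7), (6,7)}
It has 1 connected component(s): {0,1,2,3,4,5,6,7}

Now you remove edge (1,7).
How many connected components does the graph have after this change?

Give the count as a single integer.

Answer: 2

Derivation:
Initial component count: 1
Remove (1,7): it was a bridge. Count increases: 1 -> 2.
  After removal, components: {0,2,3,4,5,6,7} {1}
New component count: 2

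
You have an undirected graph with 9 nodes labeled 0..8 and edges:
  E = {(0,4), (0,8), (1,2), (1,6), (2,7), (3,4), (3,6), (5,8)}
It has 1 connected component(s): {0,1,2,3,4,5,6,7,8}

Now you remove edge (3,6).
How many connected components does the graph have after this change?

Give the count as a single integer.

Initial component count: 1
Remove (3,6): it was a bridge. Count increases: 1 -> 2.
  After removal, components: {0,3,4,5,8} {1,2,6,7}
New component count: 2

Answer: 2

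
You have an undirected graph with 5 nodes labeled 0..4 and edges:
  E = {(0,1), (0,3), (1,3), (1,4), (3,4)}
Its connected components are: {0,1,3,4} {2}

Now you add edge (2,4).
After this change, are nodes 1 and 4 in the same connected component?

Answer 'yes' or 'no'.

Answer: yes

Derivation:
Initial components: {0,1,3,4} {2}
Adding edge (2,4): merges {2} and {0,1,3,4}.
New components: {0,1,2,3,4}
Are 1 and 4 in the same component? yes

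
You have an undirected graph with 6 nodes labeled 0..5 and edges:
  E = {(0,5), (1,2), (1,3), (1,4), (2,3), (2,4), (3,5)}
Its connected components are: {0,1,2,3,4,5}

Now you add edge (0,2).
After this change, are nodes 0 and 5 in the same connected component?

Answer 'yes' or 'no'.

Answer: yes

Derivation:
Initial components: {0,1,2,3,4,5}
Adding edge (0,2): both already in same component {0,1,2,3,4,5}. No change.
New components: {0,1,2,3,4,5}
Are 0 and 5 in the same component? yes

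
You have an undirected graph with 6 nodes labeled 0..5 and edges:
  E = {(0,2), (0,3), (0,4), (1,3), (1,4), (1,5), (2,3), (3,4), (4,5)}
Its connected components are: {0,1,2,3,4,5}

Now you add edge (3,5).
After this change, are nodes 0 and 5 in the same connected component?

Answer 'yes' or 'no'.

Initial components: {0,1,2,3,4,5}
Adding edge (3,5): both already in same component {0,1,2,3,4,5}. No change.
New components: {0,1,2,3,4,5}
Are 0 and 5 in the same component? yes

Answer: yes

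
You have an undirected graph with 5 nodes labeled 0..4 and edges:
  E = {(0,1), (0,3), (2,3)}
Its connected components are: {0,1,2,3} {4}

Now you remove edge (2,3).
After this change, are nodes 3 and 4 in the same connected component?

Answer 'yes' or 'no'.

Answer: no

Derivation:
Initial components: {0,1,2,3} {4}
Removing edge (2,3): it was a bridge — component count 2 -> 3.
New components: {0,1,3} {2} {4}
Are 3 and 4 in the same component? no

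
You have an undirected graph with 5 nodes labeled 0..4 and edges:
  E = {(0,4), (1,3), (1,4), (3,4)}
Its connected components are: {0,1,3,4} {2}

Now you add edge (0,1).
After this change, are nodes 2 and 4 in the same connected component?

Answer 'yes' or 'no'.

Answer: no

Derivation:
Initial components: {0,1,3,4} {2}
Adding edge (0,1): both already in same component {0,1,3,4}. No change.
New components: {0,1,3,4} {2}
Are 2 and 4 in the same component? no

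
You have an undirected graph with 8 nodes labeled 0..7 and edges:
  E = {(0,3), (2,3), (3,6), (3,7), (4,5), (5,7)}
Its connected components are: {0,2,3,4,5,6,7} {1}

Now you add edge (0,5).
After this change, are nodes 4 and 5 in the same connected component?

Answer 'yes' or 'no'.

Initial components: {0,2,3,4,5,6,7} {1}
Adding edge (0,5): both already in same component {0,2,3,4,5,6,7}. No change.
New components: {0,2,3,4,5,6,7} {1}
Are 4 and 5 in the same component? yes

Answer: yes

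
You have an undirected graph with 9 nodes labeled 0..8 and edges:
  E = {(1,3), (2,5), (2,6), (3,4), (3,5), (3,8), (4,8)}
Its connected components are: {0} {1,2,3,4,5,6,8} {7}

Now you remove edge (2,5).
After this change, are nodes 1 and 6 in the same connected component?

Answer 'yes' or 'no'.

Initial components: {0} {1,2,3,4,5,6,8} {7}
Removing edge (2,5): it was a bridge — component count 3 -> 4.
New components: {0} {1,3,4,5,8} {2,6} {7}
Are 1 and 6 in the same component? no

Answer: no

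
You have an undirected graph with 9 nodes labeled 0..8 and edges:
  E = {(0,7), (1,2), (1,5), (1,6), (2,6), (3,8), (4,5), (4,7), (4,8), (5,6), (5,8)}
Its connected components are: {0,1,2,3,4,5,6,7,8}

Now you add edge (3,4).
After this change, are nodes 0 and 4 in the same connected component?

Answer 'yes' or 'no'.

Answer: yes

Derivation:
Initial components: {0,1,2,3,4,5,6,7,8}
Adding edge (3,4): both already in same component {0,1,2,3,4,5,6,7,8}. No change.
New components: {0,1,2,3,4,5,6,7,8}
Are 0 and 4 in the same component? yes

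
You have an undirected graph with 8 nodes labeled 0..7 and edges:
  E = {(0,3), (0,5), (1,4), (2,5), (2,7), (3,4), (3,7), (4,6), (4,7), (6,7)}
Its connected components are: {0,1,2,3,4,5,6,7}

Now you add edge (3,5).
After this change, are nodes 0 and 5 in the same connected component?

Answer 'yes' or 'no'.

Answer: yes

Derivation:
Initial components: {0,1,2,3,4,5,6,7}
Adding edge (3,5): both already in same component {0,1,2,3,4,5,6,7}. No change.
New components: {0,1,2,3,4,5,6,7}
Are 0 and 5 in the same component? yes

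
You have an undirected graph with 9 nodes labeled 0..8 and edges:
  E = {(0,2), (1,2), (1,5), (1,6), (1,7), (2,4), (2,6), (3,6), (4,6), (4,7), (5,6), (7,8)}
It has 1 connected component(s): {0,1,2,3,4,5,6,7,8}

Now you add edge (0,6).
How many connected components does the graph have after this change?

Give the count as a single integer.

Initial component count: 1
Add (0,6): endpoints already in same component. Count unchanged: 1.
New component count: 1

Answer: 1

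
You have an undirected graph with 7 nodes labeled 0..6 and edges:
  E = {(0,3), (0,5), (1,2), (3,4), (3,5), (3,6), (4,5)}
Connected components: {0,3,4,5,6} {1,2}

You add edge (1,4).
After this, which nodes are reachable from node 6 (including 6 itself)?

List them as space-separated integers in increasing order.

Before: nodes reachable from 6: {0,3,4,5,6}
Adding (1,4): merges 6's component with another. Reachability grows.
After: nodes reachable from 6: {0,1,2,3,4,5,6}

Answer: 0 1 2 3 4 5 6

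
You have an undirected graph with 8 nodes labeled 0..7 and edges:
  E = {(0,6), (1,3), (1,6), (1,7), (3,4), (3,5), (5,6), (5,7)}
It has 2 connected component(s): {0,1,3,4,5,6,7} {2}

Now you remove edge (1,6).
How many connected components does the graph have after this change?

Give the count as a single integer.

Initial component count: 2
Remove (1,6): not a bridge. Count unchanged: 2.
  After removal, components: {0,1,3,4,5,6,7} {2}
New component count: 2

Answer: 2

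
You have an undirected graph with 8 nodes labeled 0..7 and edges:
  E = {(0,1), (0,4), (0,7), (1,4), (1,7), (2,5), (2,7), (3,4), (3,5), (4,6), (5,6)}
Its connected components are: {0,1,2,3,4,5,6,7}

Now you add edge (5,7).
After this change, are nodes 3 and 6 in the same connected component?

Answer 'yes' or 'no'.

Initial components: {0,1,2,3,4,5,6,7}
Adding edge (5,7): both already in same component {0,1,2,3,4,5,6,7}. No change.
New components: {0,1,2,3,4,5,6,7}
Are 3 and 6 in the same component? yes

Answer: yes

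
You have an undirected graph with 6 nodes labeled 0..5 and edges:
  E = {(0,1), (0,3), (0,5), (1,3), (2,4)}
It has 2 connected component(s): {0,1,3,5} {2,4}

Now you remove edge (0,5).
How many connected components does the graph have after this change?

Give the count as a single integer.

Answer: 3

Derivation:
Initial component count: 2
Remove (0,5): it was a bridge. Count increases: 2 -> 3.
  After removal, components: {0,1,3} {2,4} {5}
New component count: 3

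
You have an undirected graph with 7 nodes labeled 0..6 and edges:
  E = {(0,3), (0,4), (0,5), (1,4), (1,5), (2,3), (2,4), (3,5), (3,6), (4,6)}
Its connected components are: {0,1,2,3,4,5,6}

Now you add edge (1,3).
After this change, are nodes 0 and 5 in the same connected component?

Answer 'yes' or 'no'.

Initial components: {0,1,2,3,4,5,6}
Adding edge (1,3): both already in same component {0,1,2,3,4,5,6}. No change.
New components: {0,1,2,3,4,5,6}
Are 0 and 5 in the same component? yes

Answer: yes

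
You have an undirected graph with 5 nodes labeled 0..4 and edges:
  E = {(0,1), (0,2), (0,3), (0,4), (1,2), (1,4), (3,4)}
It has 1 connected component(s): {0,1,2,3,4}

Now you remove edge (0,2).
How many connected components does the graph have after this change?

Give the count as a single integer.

Initial component count: 1
Remove (0,2): not a bridge. Count unchanged: 1.
  After removal, components: {0,1,2,3,4}
New component count: 1

Answer: 1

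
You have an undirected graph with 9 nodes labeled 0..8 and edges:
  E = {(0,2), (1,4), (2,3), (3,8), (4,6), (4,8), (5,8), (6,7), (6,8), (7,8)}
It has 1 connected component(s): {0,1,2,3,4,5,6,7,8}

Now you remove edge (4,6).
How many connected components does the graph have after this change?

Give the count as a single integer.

Initial component count: 1
Remove (4,6): not a bridge. Count unchanged: 1.
  After removal, components: {0,1,2,3,4,5,6,7,8}
New component count: 1

Answer: 1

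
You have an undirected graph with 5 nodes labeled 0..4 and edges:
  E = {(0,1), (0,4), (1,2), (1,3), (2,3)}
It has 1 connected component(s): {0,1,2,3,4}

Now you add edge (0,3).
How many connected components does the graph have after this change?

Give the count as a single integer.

Initial component count: 1
Add (0,3): endpoints already in same component. Count unchanged: 1.
New component count: 1

Answer: 1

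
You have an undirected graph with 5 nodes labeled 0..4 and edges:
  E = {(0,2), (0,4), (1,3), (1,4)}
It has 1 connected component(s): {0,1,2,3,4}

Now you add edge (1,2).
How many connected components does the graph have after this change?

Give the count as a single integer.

Answer: 1

Derivation:
Initial component count: 1
Add (1,2): endpoints already in same component. Count unchanged: 1.
New component count: 1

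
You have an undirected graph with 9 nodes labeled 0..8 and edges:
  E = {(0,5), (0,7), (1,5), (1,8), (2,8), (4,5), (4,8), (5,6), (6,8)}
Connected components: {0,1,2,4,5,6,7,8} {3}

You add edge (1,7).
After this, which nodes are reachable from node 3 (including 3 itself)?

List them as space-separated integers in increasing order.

Before: nodes reachable from 3: {3}
Adding (1,7): both endpoints already in same component. Reachability from 3 unchanged.
After: nodes reachable from 3: {3}

Answer: 3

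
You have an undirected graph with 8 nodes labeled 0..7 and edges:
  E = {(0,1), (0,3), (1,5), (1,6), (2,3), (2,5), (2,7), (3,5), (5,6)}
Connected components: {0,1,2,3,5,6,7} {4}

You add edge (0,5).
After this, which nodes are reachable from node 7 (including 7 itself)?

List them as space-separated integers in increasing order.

Answer: 0 1 2 3 5 6 7

Derivation:
Before: nodes reachable from 7: {0,1,2,3,5,6,7}
Adding (0,5): both endpoints already in same component. Reachability from 7 unchanged.
After: nodes reachable from 7: {0,1,2,3,5,6,7}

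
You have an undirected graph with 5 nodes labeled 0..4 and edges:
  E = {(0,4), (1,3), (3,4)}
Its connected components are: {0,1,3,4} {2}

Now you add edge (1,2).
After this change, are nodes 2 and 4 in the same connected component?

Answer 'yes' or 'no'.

Answer: yes

Derivation:
Initial components: {0,1,3,4} {2}
Adding edge (1,2): merges {0,1,3,4} and {2}.
New components: {0,1,2,3,4}
Are 2 and 4 in the same component? yes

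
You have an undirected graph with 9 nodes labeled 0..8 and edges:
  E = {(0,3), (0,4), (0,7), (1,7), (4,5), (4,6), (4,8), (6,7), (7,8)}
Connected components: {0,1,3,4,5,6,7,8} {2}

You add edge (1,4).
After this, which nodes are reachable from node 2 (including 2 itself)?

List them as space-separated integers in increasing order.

Before: nodes reachable from 2: {2}
Adding (1,4): both endpoints already in same component. Reachability from 2 unchanged.
After: nodes reachable from 2: {2}

Answer: 2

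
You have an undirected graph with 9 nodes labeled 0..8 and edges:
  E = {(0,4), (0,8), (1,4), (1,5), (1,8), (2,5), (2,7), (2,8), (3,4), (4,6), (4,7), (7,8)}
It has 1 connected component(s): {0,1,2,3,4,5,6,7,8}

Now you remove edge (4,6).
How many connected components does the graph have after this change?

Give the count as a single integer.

Initial component count: 1
Remove (4,6): it was a bridge. Count increases: 1 -> 2.
  After removal, components: {0,1,2,3,4,5,7,8} {6}
New component count: 2

Answer: 2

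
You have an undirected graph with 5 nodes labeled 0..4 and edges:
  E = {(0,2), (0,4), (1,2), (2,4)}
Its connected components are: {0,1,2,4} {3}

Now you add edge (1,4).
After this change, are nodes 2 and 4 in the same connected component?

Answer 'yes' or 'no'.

Answer: yes

Derivation:
Initial components: {0,1,2,4} {3}
Adding edge (1,4): both already in same component {0,1,2,4}. No change.
New components: {0,1,2,4} {3}
Are 2 and 4 in the same component? yes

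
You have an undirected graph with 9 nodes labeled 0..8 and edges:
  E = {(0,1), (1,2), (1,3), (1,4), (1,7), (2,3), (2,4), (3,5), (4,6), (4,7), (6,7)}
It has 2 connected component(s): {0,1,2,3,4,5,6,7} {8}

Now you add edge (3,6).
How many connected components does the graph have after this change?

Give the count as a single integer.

Initial component count: 2
Add (3,6): endpoints already in same component. Count unchanged: 2.
New component count: 2

Answer: 2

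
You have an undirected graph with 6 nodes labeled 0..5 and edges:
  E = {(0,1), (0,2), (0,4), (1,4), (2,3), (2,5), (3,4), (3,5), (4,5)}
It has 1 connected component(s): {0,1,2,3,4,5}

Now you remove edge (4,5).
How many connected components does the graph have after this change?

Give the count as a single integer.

Answer: 1

Derivation:
Initial component count: 1
Remove (4,5): not a bridge. Count unchanged: 1.
  After removal, components: {0,1,2,3,4,5}
New component count: 1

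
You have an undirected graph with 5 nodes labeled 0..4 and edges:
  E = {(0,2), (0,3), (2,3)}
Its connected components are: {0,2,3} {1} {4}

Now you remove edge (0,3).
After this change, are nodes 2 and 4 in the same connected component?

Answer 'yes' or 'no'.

Answer: no

Derivation:
Initial components: {0,2,3} {1} {4}
Removing edge (0,3): not a bridge — component count unchanged at 3.
New components: {0,2,3} {1} {4}
Are 2 and 4 in the same component? no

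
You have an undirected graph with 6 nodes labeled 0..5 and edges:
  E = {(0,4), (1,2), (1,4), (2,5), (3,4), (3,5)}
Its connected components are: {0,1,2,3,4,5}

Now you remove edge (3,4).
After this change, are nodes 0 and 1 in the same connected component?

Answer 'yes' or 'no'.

Answer: yes

Derivation:
Initial components: {0,1,2,3,4,5}
Removing edge (3,4): not a bridge — component count unchanged at 1.
New components: {0,1,2,3,4,5}
Are 0 and 1 in the same component? yes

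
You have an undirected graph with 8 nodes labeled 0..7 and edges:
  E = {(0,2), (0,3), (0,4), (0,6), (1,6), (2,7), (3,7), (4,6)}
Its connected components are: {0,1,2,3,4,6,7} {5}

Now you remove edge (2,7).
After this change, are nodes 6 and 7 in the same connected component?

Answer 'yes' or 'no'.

Answer: yes

Derivation:
Initial components: {0,1,2,3,4,6,7} {5}
Removing edge (2,7): not a bridge — component count unchanged at 2.
New components: {0,1,2,3,4,6,7} {5}
Are 6 and 7 in the same component? yes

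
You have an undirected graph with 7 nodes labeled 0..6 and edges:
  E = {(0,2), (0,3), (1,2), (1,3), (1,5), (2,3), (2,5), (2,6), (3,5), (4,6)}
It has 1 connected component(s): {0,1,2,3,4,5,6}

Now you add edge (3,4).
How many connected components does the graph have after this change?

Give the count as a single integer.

Initial component count: 1
Add (3,4): endpoints already in same component. Count unchanged: 1.
New component count: 1

Answer: 1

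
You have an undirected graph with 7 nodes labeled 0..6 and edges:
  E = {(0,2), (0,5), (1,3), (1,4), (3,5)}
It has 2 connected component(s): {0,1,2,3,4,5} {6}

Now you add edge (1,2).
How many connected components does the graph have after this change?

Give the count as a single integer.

Answer: 2

Derivation:
Initial component count: 2
Add (1,2): endpoints already in same component. Count unchanged: 2.
New component count: 2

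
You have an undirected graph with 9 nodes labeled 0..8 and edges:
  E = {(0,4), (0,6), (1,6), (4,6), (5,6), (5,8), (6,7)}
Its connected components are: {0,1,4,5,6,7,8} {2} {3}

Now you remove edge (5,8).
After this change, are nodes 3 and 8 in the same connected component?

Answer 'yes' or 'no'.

Answer: no

Derivation:
Initial components: {0,1,4,5,6,7,8} {2} {3}
Removing edge (5,8): it was a bridge — component count 3 -> 4.
New components: {0,1,4,5,6,7} {2} {3} {8}
Are 3 and 8 in the same component? no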